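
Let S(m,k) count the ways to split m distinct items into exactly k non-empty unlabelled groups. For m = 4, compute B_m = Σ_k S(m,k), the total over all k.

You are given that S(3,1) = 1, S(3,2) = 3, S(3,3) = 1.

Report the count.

@4  (4,1):1·1+0→1, (4,2):3·2+1→7, (4,3):1·3+3→6, (4,4):0·4+1→1
B_4 = ΣS(4,k) = 1+7+6+1 = 15

15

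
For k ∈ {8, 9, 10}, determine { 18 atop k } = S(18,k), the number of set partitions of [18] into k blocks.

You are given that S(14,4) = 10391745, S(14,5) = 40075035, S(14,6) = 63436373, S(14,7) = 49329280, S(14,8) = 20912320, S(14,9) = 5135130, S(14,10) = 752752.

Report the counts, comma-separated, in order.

189036065010, 106175395755, 37112163803

@15  (15,5):40075035·5+10391745→210766920, (15,6):63436373·6+40075035→420693273, (15,7):49329280·7+63436373→408741333, (15,8):20912320·8+49329280→216627840, (15,9):5135130·9+20912320→67128490, (15,10):752752·10+5135130→12662650
@16  (16,6):420693273·6+210766920→2734926558, (16,7):408741333·7+420693273→3281882604, (16,8):216627840·8+408741333→2141764053, (16,9):67128490·9+216627840→820784250, (16,10):12662650·10+67128490→193754990
@17  (17,7):3281882604·7+2734926558→25708104786, (17,8):2141764053·8+3281882604→20415995028, (17,9):820784250·9+2141764053→9528822303, (17,10):193754990·10+820784250→2758334150
@18  (18,8):20415995028·8+25708104786→189036065010, (18,9):9528822303·9+20415995028→106175395755, (18,10):2758334150·10+9528822303→37112163803
Read S(18,8) = 189036065010, S(18,9) = 106175395755, S(18,10) = 37112163803.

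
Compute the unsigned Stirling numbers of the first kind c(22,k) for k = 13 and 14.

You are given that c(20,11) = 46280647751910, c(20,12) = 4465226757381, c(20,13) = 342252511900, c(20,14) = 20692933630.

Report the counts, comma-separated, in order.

373100999802531, 27188611869881

@21  (21,12):4465226757381·20+46280647751910→135585182899530, (21,13):342252511900·20+4465226757381→11310276995381, (21,14):20692933630·20+342252511900→756111184500
@22  (22,13):11310276995381·21+135585182899530→373100999802531, (22,14):756111184500·21+11310276995381→27188611869881
Read c(22,13) = 373100999802531, c(22,14) = 27188611869881.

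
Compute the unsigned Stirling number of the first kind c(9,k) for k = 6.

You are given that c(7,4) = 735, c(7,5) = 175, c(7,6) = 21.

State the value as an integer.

r8: T_8,5=7×175+735=1960; T_8,6=7×21+175=322
r9: T_9,6=8×322+1960=4536
Read c(9,6) = 4536.

4536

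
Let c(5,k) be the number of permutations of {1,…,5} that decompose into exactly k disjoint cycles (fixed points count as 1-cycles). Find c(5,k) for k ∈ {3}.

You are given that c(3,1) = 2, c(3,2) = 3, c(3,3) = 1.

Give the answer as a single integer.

35

row 4: T[4][2]=3·3+2=11  T[4][3]=3·1+3=6
row 5: T[5][3]=4·6+11=35
Read c(5,3) = 35.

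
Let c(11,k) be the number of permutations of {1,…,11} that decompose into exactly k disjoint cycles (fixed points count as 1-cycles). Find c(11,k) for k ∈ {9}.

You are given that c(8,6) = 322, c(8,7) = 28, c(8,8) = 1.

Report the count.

r9: T_9,7=8×28+322=546; T_9,8=8×1+28=36; T_9,9=8×0+1=1
r10: T_10,8=9×36+546=870; T_10,9=9×1+36=45
r11: T_11,9=10×45+870=1320
Read c(11,9) = 1320.

1320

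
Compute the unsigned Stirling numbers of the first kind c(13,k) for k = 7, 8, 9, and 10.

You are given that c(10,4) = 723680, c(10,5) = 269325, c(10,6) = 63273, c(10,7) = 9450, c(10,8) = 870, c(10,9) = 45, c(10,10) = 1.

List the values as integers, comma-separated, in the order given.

@11  (11,5):269325·10+723680→3416930, (11,6):63273·10+269325→902055, (11,7):9450·10+63273→157773, (11,8):870·10+9450→18150, (11,9):45·10+870→1320, (11,10):1·10+45→55
@12  (12,6):902055·11+3416930→13339535, (12,7):157773·11+902055→2637558, (12,8):18150·11+157773→357423, (12,9):1320·11+18150→32670, (12,10):55·11+1320→1925
@13  (13,7):2637558·12+13339535→44990231, (13,8):357423·12+2637558→6926634, (13,9):32670·12+357423→749463, (13,10):1925·12+32670→55770
Read c(13,7) = 44990231, c(13,8) = 6926634, c(13,9) = 749463, c(13,10) = 55770.

44990231, 6926634, 749463, 55770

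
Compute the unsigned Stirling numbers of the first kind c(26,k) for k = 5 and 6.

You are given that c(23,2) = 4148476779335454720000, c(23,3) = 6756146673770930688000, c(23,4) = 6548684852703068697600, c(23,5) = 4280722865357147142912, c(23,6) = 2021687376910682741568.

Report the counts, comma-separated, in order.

row 24: T[24][3]=23·6756146673770930688000+4148476779335454720000=159539850276066860544000  T[24][4]=23·6548684852703068697600+6756146673770930688000=157375898285941510732800  T[24][5]=23·4280722865357147142912+6548684852703068697600=105005310755917452984576  T[24][6]=23·2021687376910682741568+4280722865357147142912=50779532534302850198976
row 25: T[25][4]=24·157375898285941510732800+159539850276066860544000=3936561409138663118131200  T[25][5]=24·105005310755917452984576+157375898285941510732800=2677503356427960382362624  T[25][6]=24·50779532534302850198976+105005310755917452984576=1323714091579185857760000
row 26: T[26][5]=25·2677503356427960382362624+3936561409138663118131200=70874145319837672677196800  T[26][6]=25·1323714091579185857760000+2677503356427960382362624=35770355645907606826362624
Read c(26,5) = 70874145319837672677196800, c(26,6) = 35770355645907606826362624.

70874145319837672677196800, 35770355645907606826362624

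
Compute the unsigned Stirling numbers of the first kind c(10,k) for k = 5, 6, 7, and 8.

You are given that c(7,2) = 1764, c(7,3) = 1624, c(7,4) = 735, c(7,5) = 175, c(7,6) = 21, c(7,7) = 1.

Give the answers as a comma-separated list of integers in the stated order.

269325, 63273, 9450, 870

[8] T[8,3]:7*1624+1764=13132 · T[8,4]:7*735+1624=6769 · T[8,5]:7*175+735=1960 · T[8,6]:7*21+175=322 · T[8,7]:7*1+21=28 · T[8,8]:7*0+1=1
[9] T[9,4]:8*6769+13132=67284 · T[9,5]:8*1960+6769=22449 · T[9,6]:8*322+1960=4536 · T[9,7]:8*28+322=546 · T[9,8]:8*1+28=36
[10] T[10,5]:9*22449+67284=269325 · T[10,6]:9*4536+22449=63273 · T[10,7]:9*546+4536=9450 · T[10,8]:9*36+546=870
Read c(10,5) = 269325, c(10,6) = 63273, c(10,7) = 9450, c(10,8) = 870.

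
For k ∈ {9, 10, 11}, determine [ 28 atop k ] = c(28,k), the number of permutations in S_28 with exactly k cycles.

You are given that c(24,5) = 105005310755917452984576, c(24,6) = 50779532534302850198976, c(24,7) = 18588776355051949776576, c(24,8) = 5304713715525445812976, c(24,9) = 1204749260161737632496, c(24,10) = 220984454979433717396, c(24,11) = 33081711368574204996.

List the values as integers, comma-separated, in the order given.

r25: T_25,6=24×50779532534302850198976+105005310755917452984576=1323714091579185857760000; T_25,7=24×18588776355051949776576+50779532534302850198976=496910165055549644836800; T_25,8=24×5304713715525445812976+18588776355051949776576=145901905527662649288000; T_25,9=24×1204749260161737632496+5304713715525445812976=34218695959407148992880; T_25,10=24×220984454979433717396+1204749260161737632496=6508376179668146850000; T_25,11=24×33081711368574204996+220984454979433717396=1014945527825214637300
r26: T_26,7=25×496910165055549644836800+1323714091579185857760000=13746468217967926978680000; T_26,8=25×145901905527662649288000+496910165055549644836800=4144457803247115877036800; T_26,9=25×34218695959407148992880+145901905527662649288000=1001369304512841374110000; T_26,10=25×6508376179668146850000+34218695959407148992880=196928100451110820242880; T_26,11=25×1014945527825214637300+6508376179668146850000=31882014375298512782500
r27: T_27,8=26×4144457803247115877036800+13746468217967926978680000=121502371102392939781636800; T_27,9=26×1001369304512841374110000+4144457803247115877036800=30180059720580991603896800; T_27,10=26×196928100451110820242880+1001369304512841374110000=6121499916241722700424880; T_27,11=26×31882014375298512782500+196928100451110820242880=1025860474208872152587880
r28: T_28,9=27×30180059720580991603896800+121502371102392939781636800=936363983558079713086850400; T_28,10=27×6121499916241722700424880+30180059720580991603896800=195460557459107504515368560; T_28,11=27×1025860474208872152587880+6121499916241722700424880=33819732719881270820297640
Read c(28,9) = 936363983558079713086850400, c(28,10) = 195460557459107504515368560, c(28,11) = 33819732719881270820297640.

936363983558079713086850400, 195460557459107504515368560, 33819732719881270820297640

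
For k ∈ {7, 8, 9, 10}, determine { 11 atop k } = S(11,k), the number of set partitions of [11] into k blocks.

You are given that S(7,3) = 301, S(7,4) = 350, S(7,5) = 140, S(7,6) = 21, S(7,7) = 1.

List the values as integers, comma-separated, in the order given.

63987, 11880, 1155, 55

row 8: T[8][4]=4·350+301=1701  T[8][5]=5·140+350=1050  T[8][6]=6·21+140=266  T[8][7]=7·1+21=28  T[8][8]=8·0+1=1
row 9: T[9][5]=5·1050+1701=6951  T[9][6]=6·266+1050=2646  T[9][7]=7·28+266=462  T[9][8]=8·1+28=36  T[9][9]=9·0+1=1
row 10: T[10][6]=6·2646+6951=22827  T[10][7]=7·462+2646=5880  T[10][8]=8·36+462=750  T[10][9]=9·1+36=45  T[10][10]=10·0+1=1
row 11: T[11][7]=7·5880+22827=63987  T[11][8]=8·750+5880=11880  T[11][9]=9·45+750=1155  T[11][10]=10·1+45=55
Read S(11,7) = 63987, S(11,8) = 11880, S(11,9) = 1155, S(11,10) = 55.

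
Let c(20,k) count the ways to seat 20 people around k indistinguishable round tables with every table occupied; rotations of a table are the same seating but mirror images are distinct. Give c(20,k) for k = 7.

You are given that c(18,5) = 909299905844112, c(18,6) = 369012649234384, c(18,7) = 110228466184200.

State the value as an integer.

52260903362512720

@19  (19,6):369012649234384·18+909299905844112→7551527592063024, (19,7):110228466184200·18+369012649234384→2353125040549984
@20  (20,7):2353125040549984·19+7551527592063024→52260903362512720
Read c(20,7) = 52260903362512720.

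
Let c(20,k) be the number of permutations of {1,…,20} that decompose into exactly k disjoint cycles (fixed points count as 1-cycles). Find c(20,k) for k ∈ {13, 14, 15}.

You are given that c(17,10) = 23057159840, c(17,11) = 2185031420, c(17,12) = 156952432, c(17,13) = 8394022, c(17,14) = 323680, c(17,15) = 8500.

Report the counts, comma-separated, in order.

i=18: T(18,11)=23057159840+17·2185031420=60202693980 | T(18,12)=2185031420+17·156952432=4853222764 | T(18,13)=156952432+17·8394022=299650806 | T(18,14)=8394022+17·323680=13896582 | T(18,15)=323680+17·8500=468180
i=19: T(19,12)=60202693980+18·4853222764=147560703732 | T(19,13)=4853222764+18·299650806=10246937272 | T(19,14)=299650806+18·13896582=549789282 | T(19,15)=13896582+18·468180=22323822
i=20: T(20,13)=147560703732+19·10246937272=342252511900 | T(20,14)=10246937272+19·549789282=20692933630 | T(20,15)=549789282+19·22323822=973941900
Read c(20,13) = 342252511900, c(20,14) = 20692933630, c(20,15) = 973941900.

342252511900, 20692933630, 973941900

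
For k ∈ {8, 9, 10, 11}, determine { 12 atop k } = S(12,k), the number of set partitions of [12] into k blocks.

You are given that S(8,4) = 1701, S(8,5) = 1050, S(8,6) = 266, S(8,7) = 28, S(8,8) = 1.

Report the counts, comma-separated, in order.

row 9: T[9][5]=5·1050+1701=6951  T[9][6]=6·266+1050=2646  T[9][7]=7·28+266=462  T[9][8]=8·1+28=36  T[9][9]=9·0+1=1
row 10: T[10][6]=6·2646+6951=22827  T[10][7]=7·462+2646=5880  T[10][8]=8·36+462=750  T[10][9]=9·1+36=45  T[10][10]=10·0+1=1
row 11: T[11][7]=7·5880+22827=63987  T[11][8]=8·750+5880=11880  T[11][9]=9·45+750=1155  T[11][10]=10·1+45=55  T[11][11]=11·0+1=1
row 12: T[12][8]=8·11880+63987=159027  T[12][9]=9·1155+11880=22275  T[12][10]=10·55+1155=1705  T[12][11]=11·1+55=66
Read S(12,8) = 159027, S(12,9) = 22275, S(12,10) = 1705, S(12,11) = 66.

159027, 22275, 1705, 66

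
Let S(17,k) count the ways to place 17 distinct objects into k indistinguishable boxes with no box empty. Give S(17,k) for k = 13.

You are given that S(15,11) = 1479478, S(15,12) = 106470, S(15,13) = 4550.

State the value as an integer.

i=16: T(16,12)=1479478+12·106470=2757118 | T(16,13)=106470+13·4550=165620
i=17: T(17,13)=2757118+13·165620=4910178
Read S(17,13) = 4910178.

4910178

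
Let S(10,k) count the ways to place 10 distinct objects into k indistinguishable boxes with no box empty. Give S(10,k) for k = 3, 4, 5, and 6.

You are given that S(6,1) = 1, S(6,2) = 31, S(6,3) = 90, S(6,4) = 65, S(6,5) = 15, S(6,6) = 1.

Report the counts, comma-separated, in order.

9330, 34105, 42525, 22827

i=7: T(7,1)=0+1·1=1 | T(7,2)=1+2·31=63 | T(7,3)=31+3·90=301 | T(7,4)=90+4·65=350 | T(7,5)=65+5·15=140 | T(7,6)=15+6·1=21
i=8: T(8,1)=0+1·1=1 | T(8,2)=1+2·63=127 | T(8,3)=63+3·301=966 | T(8,4)=301+4·350=1701 | T(8,5)=350+5·140=1050 | T(8,6)=140+6·21=266
i=9: T(9,2)=1+2·127=255 | T(9,3)=127+3·966=3025 | T(9,4)=966+4·1701=7770 | T(9,5)=1701+5·1050=6951 | T(9,6)=1050+6·266=2646
i=10: T(10,3)=255+3·3025=9330 | T(10,4)=3025+4·7770=34105 | T(10,5)=7770+5·6951=42525 | T(10,6)=6951+6·2646=22827
Read S(10,3) = 9330, S(10,4) = 34105, S(10,5) = 42525, S(10,6) = 22827.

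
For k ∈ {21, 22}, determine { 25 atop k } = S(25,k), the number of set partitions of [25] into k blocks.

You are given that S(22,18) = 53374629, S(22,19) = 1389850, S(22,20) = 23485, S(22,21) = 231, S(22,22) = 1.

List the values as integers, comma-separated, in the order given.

168519505, 3200450

i=23: T(23,19)=53374629+19·1389850=79781779 | T(23,20)=1389850+20·23485=1859550 | T(23,21)=23485+21·231=28336 | T(23,22)=231+22·1=253
i=24: T(24,20)=79781779+20·1859550=116972779 | T(24,21)=1859550+21·28336=2454606 | T(24,22)=28336+22·253=33902
i=25: T(25,21)=116972779+21·2454606=168519505 | T(25,22)=2454606+22·33902=3200450
Read S(25,21) = 168519505, S(25,22) = 3200450.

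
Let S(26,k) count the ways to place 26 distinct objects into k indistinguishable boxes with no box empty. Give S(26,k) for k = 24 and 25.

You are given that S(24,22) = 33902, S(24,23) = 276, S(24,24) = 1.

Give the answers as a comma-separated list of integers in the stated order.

47450, 325

@25  (25,23):276·23+33902→40250, (25,24):1·24+276→300, (25,25):0·25+1→1
@26  (26,24):300·24+40250→47450, (26,25):1·25+300→325
Read S(26,24) = 47450, S(26,25) = 325.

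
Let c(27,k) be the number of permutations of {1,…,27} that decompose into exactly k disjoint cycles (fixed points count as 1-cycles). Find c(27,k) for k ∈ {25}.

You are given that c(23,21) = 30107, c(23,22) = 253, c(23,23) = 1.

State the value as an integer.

58500

[24] T[24,22]:23*253+30107=35926 · T[24,23]:23*1+253=276 · T[24,24]:23*0+1=1
[25] T[25,23]:24*276+35926=42550 · T[25,24]:24*1+276=300 · T[25,25]:24*0+1=1
[26] T[26,24]:25*300+42550=50050 · T[26,25]:25*1+300=325
[27] T[27,25]:26*325+50050=58500
Read c(27,25) = 58500.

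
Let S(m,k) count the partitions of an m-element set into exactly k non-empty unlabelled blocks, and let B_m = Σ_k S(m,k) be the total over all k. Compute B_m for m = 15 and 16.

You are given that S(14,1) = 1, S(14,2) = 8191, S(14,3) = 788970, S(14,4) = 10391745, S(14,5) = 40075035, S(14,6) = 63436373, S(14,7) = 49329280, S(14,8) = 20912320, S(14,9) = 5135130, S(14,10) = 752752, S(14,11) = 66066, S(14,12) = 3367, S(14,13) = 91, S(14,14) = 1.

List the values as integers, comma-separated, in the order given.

1382958545, 10480142147

[15] T[15,1]:1*1+0=1 · T[15,2]:2*8191+1=16383 · T[15,3]:3*788970+8191=2375101 · T[15,4]:4*10391745+788970=42355950 · T[15,5]:5*40075035+10391745=210766920 · T[15,6]:6*63436373+40075035=420693273 · T[15,7]:7*49329280+63436373=408741333 · T[15,8]:8*20912320+49329280=216627840 · T[15,9]:9*5135130+20912320=67128490 · T[15,10]:10*752752+5135130=12662650 · T[15,11]:11*66066+752752=1479478 · T[15,12]:12*3367+66066=106470 · T[15,13]:13*91+3367=4550 · T[15,14]:14*1+91=105 · T[15,15]:15*0+1=1
[16] T[16,1]:1*1+0=1 · T[16,2]:2*16383+1=32767 · T[16,3]:3*2375101+16383=7141686 · T[16,4]:4*42355950+2375101=171798901 · T[16,5]:5*210766920+42355950=1096190550 · T[16,6]:6*420693273+210766920=2734926558 · T[16,7]:7*408741333+420693273=3281882604 · T[16,8]:8*216627840+408741333=2141764053 · T[16,9]:9*67128490+216627840=820784250 · T[16,10]:10*12662650+67128490=193754990 · T[16,11]:11*1479478+12662650=28936908 · T[16,12]:12*106470+1479478=2757118 · T[16,13]:13*4550+106470=165620 · T[16,14]:14*105+4550=6020 · T[16,15]:15*1+105=120 · T[16,16]:16*0+1=1
B_15 = ΣS(15,k) = 1+16383+2375101+42355950+210766920+420693273+408741333+216627840+67128490+12662650+1479478+106470+4550+105+1 = 1382958545
B_16 = ΣS(16,k) = 1+32767+7141686+171798901+1096190550+2734926558+3281882604+2141764053+820784250+193754990+28936908+2757118+165620+6020+120+1 = 10480142147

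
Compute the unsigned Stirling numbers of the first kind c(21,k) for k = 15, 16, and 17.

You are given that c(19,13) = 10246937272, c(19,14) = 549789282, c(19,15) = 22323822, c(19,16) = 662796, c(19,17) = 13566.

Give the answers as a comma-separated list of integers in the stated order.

40171771630, 1672280820, 53327946

i=20: T(20,14)=10246937272+19·549789282=20692933630 | T(20,15)=549789282+19·22323822=973941900 | T(20,16)=22323822+19·662796=34916946 | T(20,17)=662796+19·13566=920550
i=21: T(21,15)=20692933630+20·973941900=40171771630 | T(21,16)=973941900+20·34916946=1672280820 | T(21,17)=34916946+20·920550=53327946
Read c(21,15) = 40171771630, c(21,16) = 1672280820, c(21,17) = 53327946.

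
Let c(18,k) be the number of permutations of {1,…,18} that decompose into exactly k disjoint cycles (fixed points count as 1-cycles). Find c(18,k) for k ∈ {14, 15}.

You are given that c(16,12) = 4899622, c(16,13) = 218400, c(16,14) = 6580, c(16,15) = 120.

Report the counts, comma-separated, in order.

13896582, 468180

[17] T[17,13]:16*218400+4899622=8394022 · T[17,14]:16*6580+218400=323680 · T[17,15]:16*120+6580=8500
[18] T[18,14]:17*323680+8394022=13896582 · T[18,15]:17*8500+323680=468180
Read c(18,14) = 13896582, c(18,15) = 468180.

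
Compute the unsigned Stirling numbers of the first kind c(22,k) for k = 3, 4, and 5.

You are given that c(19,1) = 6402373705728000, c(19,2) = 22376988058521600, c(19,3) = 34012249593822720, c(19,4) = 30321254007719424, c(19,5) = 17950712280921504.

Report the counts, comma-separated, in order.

298631902863216384000, 284093315901811468800, 181664979520697076096

row 20: T[20][1]=19·6402373705728000+0=121645100408832000  T[20][2]=19·22376988058521600+6402373705728000=431565146817638400  T[20][3]=19·34012249593822720+22376988058521600=668609730341153280  T[20][4]=19·30321254007719424+34012249593822720=610116075740491776  T[20][5]=19·17950712280921504+30321254007719424=371384787345228000
row 21: T[21][2]=20·431565146817638400+121645100408832000=8752948036761600000  T[21][3]=20·668609730341153280+431565146817638400=13803759753640704000  T[21][4]=20·610116075740491776+668609730341153280=12870931245150988800  T[21][5]=20·371384787345228000+610116075740491776=8037811822645051776
row 22: T[22][3]=21·13803759753640704000+8752948036761600000=298631902863216384000  T[22][4]=21·12870931245150988800+13803759753640704000=284093315901811468800  T[22][5]=21·8037811822645051776+12870931245150988800=181664979520697076096
Read c(22,3) = 298631902863216384000, c(22,4) = 284093315901811468800, c(22,5) = 181664979520697076096.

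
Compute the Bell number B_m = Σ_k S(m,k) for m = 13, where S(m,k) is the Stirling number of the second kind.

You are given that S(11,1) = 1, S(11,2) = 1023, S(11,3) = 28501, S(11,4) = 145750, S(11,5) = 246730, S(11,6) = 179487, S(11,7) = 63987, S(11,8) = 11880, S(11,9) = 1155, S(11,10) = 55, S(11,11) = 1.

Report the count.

r12: T_12,1=1×1+0=1; T_12,2=2×1023+1=2047; T_12,3=3×28501+1023=86526; T_12,4=4×145750+28501=611501; T_12,5=5×246730+145750=1379400; T_12,6=6×179487+246730=1323652; T_12,7=7×63987+179487=627396; T_12,8=8×11880+63987=159027; T_12,9=9×1155+11880=22275; T_12,10=10×55+1155=1705; T_12,11=11×1+55=66; T_12,12=12×0+1=1
r13: T_13,1=1×1+0=1; T_13,2=2×2047+1=4095; T_13,3=3×86526+2047=261625; T_13,4=4×611501+86526=2532530; T_13,5=5×1379400+611501=7508501; T_13,6=6×1323652+1379400=9321312; T_13,7=7×627396+1323652=5715424; T_13,8=8×159027+627396=1899612; T_13,9=9×22275+159027=359502; T_13,10=10×1705+22275=39325; T_13,11=11×66+1705=2431; T_13,12=12×1+66=78; T_13,13=13×0+1=1
B_13 = ΣS(13,k) = 1+4095+261625+2532530+7508501+9321312+5715424+1899612+359502+39325+2431+78+1 = 27644437

27644437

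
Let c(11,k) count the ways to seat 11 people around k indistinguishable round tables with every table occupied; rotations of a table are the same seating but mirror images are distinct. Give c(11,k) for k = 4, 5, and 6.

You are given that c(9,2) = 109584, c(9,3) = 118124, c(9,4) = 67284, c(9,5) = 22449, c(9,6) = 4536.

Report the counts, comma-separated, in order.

[10] T[10,3]:9*118124+109584=1172700 · T[10,4]:9*67284+118124=723680 · T[10,5]:9*22449+67284=269325 · T[10,6]:9*4536+22449=63273
[11] T[11,4]:10*723680+1172700=8409500 · T[11,5]:10*269325+723680=3416930 · T[11,6]:10*63273+269325=902055
Read c(11,4) = 8409500, c(11,5) = 3416930, c(11,6) = 902055.

8409500, 3416930, 902055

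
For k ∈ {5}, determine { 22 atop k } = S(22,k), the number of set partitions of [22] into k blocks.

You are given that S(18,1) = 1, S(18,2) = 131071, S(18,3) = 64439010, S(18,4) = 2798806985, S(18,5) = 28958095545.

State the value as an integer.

19137821912055

@19  (19,2):131071·2+1→262143, (19,3):64439010·3+131071→193448101, (19,4):2798806985·4+64439010→11259666950, (19,5):28958095545·5+2798806985→147589284710
@20  (20,3):193448101·3+262143→580606446, (20,4):11259666950·4+193448101→45232115901, (20,5):147589284710·5+11259666950→749206090500
@21  (21,4):45232115901·4+580606446→181509070050, (21,5):749206090500·5+45232115901→3791262568401
@22  (22,5):3791262568401·5+181509070050→19137821912055
Read S(22,5) = 19137821912055.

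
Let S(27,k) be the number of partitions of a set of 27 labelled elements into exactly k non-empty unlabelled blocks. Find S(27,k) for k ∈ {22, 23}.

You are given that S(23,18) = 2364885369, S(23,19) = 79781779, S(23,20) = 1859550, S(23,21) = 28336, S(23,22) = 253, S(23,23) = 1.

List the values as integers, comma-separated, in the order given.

@24  (24,19):79781779·19+2364885369→3880739170, (24,20):1859550·20+79781779→116972779, (24,21):28336·21+1859550→2454606, (24,22):253·22+28336→33902, (24,23):1·23+253→276
@25  (25,20):116972779·20+3880739170→6220194750, (25,21):2454606·21+116972779→168519505, (25,22):33902·22+2454606→3200450, (25,23):276·23+33902→40250
@26  (26,21):168519505·21+6220194750→9759104355, (26,22):3200450·22+168519505→238929405, (26,23):40250·23+3200450→4126200
@27  (27,22):238929405·22+9759104355→15015551265, (27,23):4126200·23+238929405→333832005
Read S(27,22) = 15015551265, S(27,23) = 333832005.

15015551265, 333832005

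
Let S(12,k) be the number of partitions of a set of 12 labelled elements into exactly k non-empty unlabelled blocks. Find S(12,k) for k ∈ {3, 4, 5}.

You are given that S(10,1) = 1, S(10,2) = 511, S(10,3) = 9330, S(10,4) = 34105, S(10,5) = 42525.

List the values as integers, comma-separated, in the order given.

86526, 611501, 1379400

@11  (11,2):511·2+1→1023, (11,3):9330·3+511→28501, (11,4):34105·4+9330→145750, (11,5):42525·5+34105→246730
@12  (12,3):28501·3+1023→86526, (12,4):145750·4+28501→611501, (12,5):246730·5+145750→1379400
Read S(12,3) = 86526, S(12,4) = 611501, S(12,5) = 1379400.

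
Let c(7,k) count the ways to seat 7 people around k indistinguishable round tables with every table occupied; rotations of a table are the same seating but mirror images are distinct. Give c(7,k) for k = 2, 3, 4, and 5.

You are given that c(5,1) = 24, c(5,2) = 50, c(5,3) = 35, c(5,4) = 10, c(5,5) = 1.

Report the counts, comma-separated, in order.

1764, 1624, 735, 175

[6] T[6,1]:5*24+0=120 · T[6,2]:5*50+24=274 · T[6,3]:5*35+50=225 · T[6,4]:5*10+35=85 · T[6,5]:5*1+10=15
[7] T[7,2]:6*274+120=1764 · T[7,3]:6*225+274=1624 · T[7,4]:6*85+225=735 · T[7,5]:6*15+85=175
Read c(7,2) = 1764, c(7,3) = 1624, c(7,4) = 735, c(7,5) = 175.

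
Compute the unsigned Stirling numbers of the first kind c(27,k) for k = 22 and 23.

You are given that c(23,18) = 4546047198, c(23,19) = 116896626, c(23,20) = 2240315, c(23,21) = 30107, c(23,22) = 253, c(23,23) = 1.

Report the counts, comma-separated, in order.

25922927745, 460012995

row 24: T[24][19]=23·116896626+4546047198=7234669596  T[24][20]=23·2240315+116896626=168423871  T[24][21]=23·30107+2240315=2932776  T[24][22]=23·253+30107=35926  T[24][23]=23·1+253=276
row 25: T[25][20]=24·168423871+7234669596=11276842500  T[25][21]=24·2932776+168423871=238810495  T[25][22]=24·35926+2932776=3795000  T[25][23]=24·276+35926=42550
row 26: T[26][21]=25·238810495+11276842500=17247104875  T[26][22]=25·3795000+238810495=333685495  T[26][23]=25·42550+3795000=4858750
row 27: T[27][22]=26·333685495+17247104875=25922927745  T[27][23]=26·4858750+333685495=460012995
Read c(27,22) = 25922927745, c(27,23) = 460012995.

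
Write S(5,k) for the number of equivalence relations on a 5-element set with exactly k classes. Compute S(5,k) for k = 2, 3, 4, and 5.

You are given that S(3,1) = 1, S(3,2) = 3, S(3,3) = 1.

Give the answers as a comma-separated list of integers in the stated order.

15, 25, 10, 1

r4: T_4,1=1×1+0=1; T_4,2=2×3+1=7; T_4,3=3×1+3=6; T_4,4=4×0+1=1
r5: T_5,2=2×7+1=15; T_5,3=3×6+7=25; T_5,4=4×1+6=10; T_5,5=5×0+1=1
Read S(5,2) = 15, S(5,3) = 25, S(5,4) = 10, S(5,5) = 1.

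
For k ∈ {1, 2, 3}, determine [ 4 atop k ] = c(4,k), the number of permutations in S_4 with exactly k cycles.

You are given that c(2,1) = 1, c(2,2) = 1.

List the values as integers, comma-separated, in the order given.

@3  (3,1):1·2+0→2, (3,2):1·2+1→3, (3,3):0·2+1→1
@4  (4,1):2·3+0→6, (4,2):3·3+2→11, (4,3):1·3+3→6
Read c(4,1) = 6, c(4,2) = 11, c(4,3) = 6.

6, 11, 6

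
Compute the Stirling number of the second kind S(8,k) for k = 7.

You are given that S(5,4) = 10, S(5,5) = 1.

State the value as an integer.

@6  (6,5):1·5+10→15, (6,6):0·6+1→1
@7  (7,6):1·6+15→21, (7,7):0·7+1→1
@8  (8,7):1·7+21→28
Read S(8,7) = 28.

28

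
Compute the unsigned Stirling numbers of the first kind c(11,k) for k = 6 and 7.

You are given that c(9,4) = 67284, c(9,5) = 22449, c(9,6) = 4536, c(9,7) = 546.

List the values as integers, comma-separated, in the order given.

902055, 157773

row 10: T[10][5]=9·22449+67284=269325  T[10][6]=9·4536+22449=63273  T[10][7]=9·546+4536=9450
row 11: T[11][6]=10·63273+269325=902055  T[11][7]=10·9450+63273=157773
Read c(11,6) = 902055, c(11,7) = 157773.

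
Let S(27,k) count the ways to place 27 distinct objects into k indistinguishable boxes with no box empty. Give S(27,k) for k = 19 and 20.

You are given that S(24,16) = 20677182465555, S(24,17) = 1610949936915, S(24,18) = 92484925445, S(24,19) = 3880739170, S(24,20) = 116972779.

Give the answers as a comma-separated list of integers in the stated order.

r25: T_25,17=17×1610949936915+20677182465555=48063331393110; T_25,18=18×92484925445+1610949936915=3275678594925; T_25,19=19×3880739170+92484925445=166218969675; T_25,20=20×116972779+3880739170=6220194750
r26: T_26,18=18×3275678594925+48063331393110=107025546101760; T_26,19=19×166218969675+3275678594925=6433839018750; T_26,20=20×6220194750+166218969675=290622864675
r27: T_27,19=19×6433839018750+107025546101760=229268487458010; T_27,20=20×290622864675+6433839018750=12246296312250
Read S(27,19) = 229268487458010, S(27,20) = 12246296312250.

229268487458010, 12246296312250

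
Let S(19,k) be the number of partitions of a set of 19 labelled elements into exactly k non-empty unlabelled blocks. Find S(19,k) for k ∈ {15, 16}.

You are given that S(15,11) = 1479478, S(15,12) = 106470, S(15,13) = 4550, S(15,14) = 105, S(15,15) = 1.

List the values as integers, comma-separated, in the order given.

13916778, 527136

[16] T[16,12]:12*106470+1479478=2757118 · T[16,13]:13*4550+106470=165620 · T[16,14]:14*105+4550=6020 · T[16,15]:15*1+105=120 · T[16,16]:16*0+1=1
[17] T[17,13]:13*165620+2757118=4910178 · T[17,14]:14*6020+165620=249900 · T[17,15]:15*120+6020=7820 · T[17,16]:16*1+120=136
[18] T[18,14]:14*249900+4910178=8408778 · T[18,15]:15*7820+249900=367200 · T[18,16]:16*136+7820=9996
[19] T[19,15]:15*367200+8408778=13916778 · T[19,16]:16*9996+367200=527136
Read S(19,15) = 13916778, S(19,16) = 527136.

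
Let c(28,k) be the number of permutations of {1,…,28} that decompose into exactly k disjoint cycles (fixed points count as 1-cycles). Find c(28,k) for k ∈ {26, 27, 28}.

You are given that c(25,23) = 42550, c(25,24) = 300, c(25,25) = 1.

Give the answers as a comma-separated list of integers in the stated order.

i=26: T(26,24)=42550+25·300=50050 | T(26,25)=300+25·1=325 | T(26,26)=1+25·0=1
i=27: T(27,25)=50050+26·325=58500 | T(27,26)=325+26·1=351 | T(27,27)=1+26·0=1
i=28: T(28,26)=58500+27·351=67977 | T(28,27)=351+27·1=378 | T(28,28)=1+27·0=1
Read c(28,26) = 67977, c(28,27) = 378, c(28,28) = 1.

67977, 378, 1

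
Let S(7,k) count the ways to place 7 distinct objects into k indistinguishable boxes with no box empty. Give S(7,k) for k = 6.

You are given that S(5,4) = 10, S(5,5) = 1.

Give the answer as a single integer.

21

r6: T_6,5=5×1+10=15; T_6,6=6×0+1=1
r7: T_7,6=6×1+15=21
Read S(7,6) = 21.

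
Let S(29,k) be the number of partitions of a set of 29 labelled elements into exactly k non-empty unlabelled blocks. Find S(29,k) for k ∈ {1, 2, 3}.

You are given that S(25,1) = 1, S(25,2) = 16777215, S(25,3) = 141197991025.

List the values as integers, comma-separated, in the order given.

r26: T_26,1=1×1+0=1; T_26,2=2×16777215+1=33554431; T_26,3=3×141197991025+16777215=423610750290
r27: T_27,1=1×1+0=1; T_27,2=2×33554431+1=67108863; T_27,3=3×423610750290+33554431=1270865805301
r28: T_28,1=1×1+0=1; T_28,2=2×67108863+1=134217727; T_28,3=3×1270865805301+67108863=3812664524766
r29: T_29,1=1×1+0=1; T_29,2=2×134217727+1=268435455; T_29,3=3×3812664524766+134217727=11438127792025
Read S(29,1) = 1, S(29,2) = 268435455, S(29,3) = 11438127792025.

1, 268435455, 11438127792025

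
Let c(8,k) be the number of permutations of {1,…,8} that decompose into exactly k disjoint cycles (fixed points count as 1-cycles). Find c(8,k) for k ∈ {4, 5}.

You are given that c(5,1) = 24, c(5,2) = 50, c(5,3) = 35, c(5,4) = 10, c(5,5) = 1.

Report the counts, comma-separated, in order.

[6] T[6,2]:5*50+24=274 · T[6,3]:5*35+50=225 · T[6,4]:5*10+35=85 · T[6,5]:5*1+10=15
[7] T[7,3]:6*225+274=1624 · T[7,4]:6*85+225=735 · T[7,5]:6*15+85=175
[8] T[8,4]:7*735+1624=6769 · T[8,5]:7*175+735=1960
Read c(8,4) = 6769, c(8,5) = 1960.

6769, 1960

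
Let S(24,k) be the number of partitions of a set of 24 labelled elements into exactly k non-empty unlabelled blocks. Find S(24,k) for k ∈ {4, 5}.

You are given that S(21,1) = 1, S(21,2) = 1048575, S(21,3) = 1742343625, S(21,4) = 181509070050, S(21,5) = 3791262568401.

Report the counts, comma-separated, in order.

11681056634501, 485000783495250

[22] T[22,2]:2*1048575+1=2097151 · T[22,3]:3*1742343625+1048575=5228079450 · T[22,4]:4*181509070050+1742343625=727778623825 · T[22,5]:5*3791262568401+181509070050=19137821912055
[23] T[23,3]:3*5228079450+2097151=15686335501 · T[23,4]:4*727778623825+5228079450=2916342574750 · T[23,5]:5*19137821912055+727778623825=96416888184100
[24] T[24,4]:4*2916342574750+15686335501=11681056634501 · T[24,5]:5*96416888184100+2916342574750=485000783495250
Read S(24,4) = 11681056634501, S(24,5) = 485000783495250.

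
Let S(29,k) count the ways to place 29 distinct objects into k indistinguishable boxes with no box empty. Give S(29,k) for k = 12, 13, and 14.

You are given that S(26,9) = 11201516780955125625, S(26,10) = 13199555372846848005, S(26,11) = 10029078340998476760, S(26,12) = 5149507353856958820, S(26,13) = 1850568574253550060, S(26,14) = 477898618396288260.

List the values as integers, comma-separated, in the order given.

i=27: T(27,10)=11201516780955125625+10·13199555372846848005=143197070509423605675 | T(27,11)=13199555372846848005+11·10029078340998476760=123519417123830092365 | T(27,12)=10029078340998476760+12·5149507353856958820=71823166587281982600 | T(27,13)=5149507353856958820+13·1850568574253550060=29206898819153109600 | T(27,14)=1850568574253550060+14·477898618396288260=8541149231801585700
i=28: T(28,11)=143197070509423605675+11·123519417123830092365=1501910658871554621690 | T(28,12)=123519417123830092365+12·71823166587281982600=985397416171213883565 | T(28,13)=71823166587281982600+13·29206898819153109600=451512851236272407400 | T(28,14)=29206898819153109600+14·8541149231801585700=148782988064375309400
i=29: T(29,12)=1501910658871554621690+12·985397416171213883565=13326679652926121224470 | T(29,13)=985397416171213883565+13·451512851236272407400=6855064482242755179765 | T(29,14)=451512851236272407400+14·148782988064375309400=2534474684137526739000
Read S(29,12) = 13326679652926121224470, S(29,13) = 6855064482242755179765, S(29,14) = 2534474684137526739000.

13326679652926121224470, 6855064482242755179765, 2534474684137526739000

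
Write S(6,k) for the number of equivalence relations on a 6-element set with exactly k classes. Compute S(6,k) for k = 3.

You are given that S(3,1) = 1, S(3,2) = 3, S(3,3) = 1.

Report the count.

90

@4  (4,1):1·1+0→1, (4,2):3·2+1→7, (4,3):1·3+3→6
@5  (5,2):7·2+1→15, (5,3):6·3+7→25
@6  (6,3):25·3+15→90
Read S(6,3) = 90.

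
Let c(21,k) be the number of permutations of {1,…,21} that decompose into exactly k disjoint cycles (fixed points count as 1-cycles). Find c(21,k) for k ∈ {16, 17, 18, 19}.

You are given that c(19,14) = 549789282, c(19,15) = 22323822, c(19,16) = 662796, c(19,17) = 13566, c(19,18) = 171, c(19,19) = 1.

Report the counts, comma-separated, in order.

row 20: T[20][15]=19·22323822+549789282=973941900  T[20][16]=19·662796+22323822=34916946  T[20][17]=19·13566+662796=920550  T[20][18]=19·171+13566=16815  T[20][19]=19·1+171=190
row 21: T[21][16]=20·34916946+973941900=1672280820  T[21][17]=20·920550+34916946=53327946  T[21][18]=20·16815+920550=1256850  T[21][19]=20·190+16815=20615
Read c(21,16) = 1672280820, c(21,17) = 53327946, c(21,18) = 1256850, c(21,19) = 20615.

1672280820, 53327946, 1256850, 20615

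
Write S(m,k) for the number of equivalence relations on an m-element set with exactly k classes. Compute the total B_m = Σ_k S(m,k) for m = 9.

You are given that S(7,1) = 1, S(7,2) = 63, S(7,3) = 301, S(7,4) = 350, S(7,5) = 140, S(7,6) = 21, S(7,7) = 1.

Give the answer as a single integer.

21147

@8  (8,1):1·1+0→1, (8,2):63·2+1→127, (8,3):301·3+63→966, (8,4):350·4+301→1701, (8,5):140·5+350→1050, (8,6):21·6+140→266, (8,7):1·7+21→28, (8,8):0·8+1→1
@9  (9,1):1·1+0→1, (9,2):127·2+1→255, (9,3):966·3+127→3025, (9,4):1701·4+966→7770, (9,5):1050·5+1701→6951, (9,6):266·6+1050→2646, (9,7):28·7+266→462, (9,8):1·8+28→36, (9,9):0·9+1→1
B_9 = ΣS(9,k) = 1+255+3025+7770+6951+2646+462+36+1 = 21147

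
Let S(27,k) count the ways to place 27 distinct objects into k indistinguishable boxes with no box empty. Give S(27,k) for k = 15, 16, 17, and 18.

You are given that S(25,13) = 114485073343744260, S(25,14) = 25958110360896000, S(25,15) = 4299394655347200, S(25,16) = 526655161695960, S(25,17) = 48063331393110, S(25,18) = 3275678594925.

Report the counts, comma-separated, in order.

@26  (26,14):25958110360896000·14+114485073343744260→477898618396288260, (26,15):4299394655347200·15+25958110360896000→90449030191104000, (26,16):526655161695960·16+4299394655347200→12725877242482560, (26,17):48063331393110·17+526655161695960→1343731795378830, (26,18):3275678594925·18+48063331393110→107025546101760
@27  (27,15):90449030191104000·15+477898618396288260→1834634071262848260, (27,16):12725877242482560·16+90449030191104000→294063066070824960, (27,17):1343731795378830·17+12725877242482560→35569317763922670, (27,18):107025546101760·18+1343731795378830→3270191625210510
Read S(27,15) = 1834634071262848260, S(27,16) = 294063066070824960, S(27,17) = 35569317763922670, S(27,18) = 3270191625210510.

1834634071262848260, 294063066070824960, 35569317763922670, 3270191625210510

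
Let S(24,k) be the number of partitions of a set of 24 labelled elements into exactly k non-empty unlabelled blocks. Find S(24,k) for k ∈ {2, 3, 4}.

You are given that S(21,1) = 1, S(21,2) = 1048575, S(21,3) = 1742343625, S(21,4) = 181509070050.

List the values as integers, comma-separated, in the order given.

8388607, 47063200806, 11681056634501

r22: T_22,1=1×1+0=1; T_22,2=2×1048575+1=2097151; T_22,3=3×1742343625+1048575=5228079450; T_22,4=4×181509070050+1742343625=727778623825
r23: T_23,1=1×1+0=1; T_23,2=2×2097151+1=4194303; T_23,3=3×5228079450+2097151=15686335501; T_23,4=4×727778623825+5228079450=2916342574750
r24: T_24,2=2×4194303+1=8388607; T_24,3=3×15686335501+4194303=47063200806; T_24,4=4×2916342574750+15686335501=11681056634501
Read S(24,2) = 8388607, S(24,3) = 47063200806, S(24,4) = 11681056634501.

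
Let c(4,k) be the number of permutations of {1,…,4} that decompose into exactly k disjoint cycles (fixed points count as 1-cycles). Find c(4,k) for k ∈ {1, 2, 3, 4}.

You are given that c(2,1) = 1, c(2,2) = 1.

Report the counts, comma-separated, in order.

@3  (3,1):1·2+0→2, (3,2):1·2+1→3, (3,3):0·2+1→1
@4  (4,1):2·3+0→6, (4,2):3·3+2→11, (4,3):1·3+3→6, (4,4):0·3+1→1
Read c(4,1) = 6, c(4,2) = 11, c(4,3) = 6, c(4,4) = 1.

6, 11, 6, 1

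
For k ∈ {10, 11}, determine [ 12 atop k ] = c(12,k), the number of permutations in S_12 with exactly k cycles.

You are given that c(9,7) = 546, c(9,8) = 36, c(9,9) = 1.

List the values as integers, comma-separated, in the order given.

row 10: T[10][8]=9·36+546=870  T[10][9]=9·1+36=45  T[10][10]=9·0+1=1
row 11: T[11][9]=10·45+870=1320  T[11][10]=10·1+45=55  T[11][11]=10·0+1=1
row 12: T[12][10]=11·55+1320=1925  T[12][11]=11·1+55=66
Read c(12,10) = 1925, c(12,11) = 66.

1925, 66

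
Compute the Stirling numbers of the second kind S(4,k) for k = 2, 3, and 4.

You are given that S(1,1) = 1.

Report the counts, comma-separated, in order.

i=2: T(2,1)=0+1·1=1 | T(2,2)=1+2·0=1
i=3: T(3,1)=0+1·1=1 | T(3,2)=1+2·1=3 | T(3,3)=1+3·0=1
i=4: T(4,2)=1+2·3=7 | T(4,3)=3+3·1=6 | T(4,4)=1+4·0=1
Read S(4,2) = 7, S(4,3) = 6, S(4,4) = 1.

7, 6, 1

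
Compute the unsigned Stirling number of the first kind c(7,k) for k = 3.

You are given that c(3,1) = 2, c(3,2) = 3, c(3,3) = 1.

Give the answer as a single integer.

@4  (4,1):2·3+0→6, (4,2):3·3+2→11, (4,3):1·3+3→6
@5  (5,1):6·4+0→24, (5,2):11·4+6→50, (5,3):6·4+11→35
@6  (6,2):50·5+24→274, (6,3):35·5+50→225
@7  (7,3):225·6+274→1624
Read c(7,3) = 1624.

1624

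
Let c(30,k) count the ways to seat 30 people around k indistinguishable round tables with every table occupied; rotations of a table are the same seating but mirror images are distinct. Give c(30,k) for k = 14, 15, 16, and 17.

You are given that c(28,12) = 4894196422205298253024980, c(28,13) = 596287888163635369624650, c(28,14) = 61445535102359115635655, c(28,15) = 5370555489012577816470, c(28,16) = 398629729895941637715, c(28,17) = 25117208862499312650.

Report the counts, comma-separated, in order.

88776380550648116217781890, 8459574446076318147830625, 691254538651580660999025, 48487623689430693038025

[29] T[29,13]:28*596287888163635369624650+4894196422205298253024980=21590257290787088602515180 · T[29,14]:28*61445535102359115635655+596287888163635369624650=2316762871029690607422990 · T[29,15]:28*5370555489012577816470+61445535102359115635655=211821088794711294496815 · T[29,16]:28*398629729895941637715+5370555489012577816470=16532187926098943672490 · T[29,17]:28*25117208862499312650+398629729895941637715=1101911578045922391915
[30] T[30,14]:29*2316762871029690607422990+21590257290787088602515180=88776380550648116217781890 · T[30,15]:29*211821088794711294496815+2316762871029690607422990=8459574446076318147830625 · T[30,16]:29*16532187926098943672490+211821088794711294496815=691254538651580660999025 · T[30,17]:29*1101911578045922391915+16532187926098943672490=48487623689430693038025
Read c(30,14) = 88776380550648116217781890, c(30,15) = 8459574446076318147830625, c(30,16) = 691254538651580660999025, c(30,17) = 48487623689430693038025.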